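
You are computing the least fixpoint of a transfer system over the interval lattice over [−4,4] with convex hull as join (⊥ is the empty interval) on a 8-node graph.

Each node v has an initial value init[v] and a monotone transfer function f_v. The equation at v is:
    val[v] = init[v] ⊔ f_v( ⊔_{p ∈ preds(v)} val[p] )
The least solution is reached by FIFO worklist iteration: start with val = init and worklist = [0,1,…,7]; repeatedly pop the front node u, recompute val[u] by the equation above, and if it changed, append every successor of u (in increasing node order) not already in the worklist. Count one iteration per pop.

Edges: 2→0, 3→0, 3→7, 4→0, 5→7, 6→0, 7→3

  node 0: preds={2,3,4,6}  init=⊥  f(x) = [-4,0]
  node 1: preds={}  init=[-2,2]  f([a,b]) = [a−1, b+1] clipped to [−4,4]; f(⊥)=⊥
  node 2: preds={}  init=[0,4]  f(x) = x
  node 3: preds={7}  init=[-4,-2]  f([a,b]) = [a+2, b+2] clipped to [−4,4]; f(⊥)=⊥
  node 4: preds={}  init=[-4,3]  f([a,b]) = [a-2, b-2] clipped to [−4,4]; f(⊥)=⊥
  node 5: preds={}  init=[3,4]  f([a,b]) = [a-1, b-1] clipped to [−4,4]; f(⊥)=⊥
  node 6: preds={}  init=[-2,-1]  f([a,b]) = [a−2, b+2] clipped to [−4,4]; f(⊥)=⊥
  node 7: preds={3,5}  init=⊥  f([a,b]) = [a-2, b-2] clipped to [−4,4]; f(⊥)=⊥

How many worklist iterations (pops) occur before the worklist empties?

11

Worklist (11 pops):
  #1 pop 0: in=[-4,4] → [-4,0] (was ⊥); enqueue []
  #2 pop 1: in=⊥ → [-2,2] (no change)
  #3 pop 2: in=⊥ → [0,4] (no change)
  #4 pop 3: in=⊥ → [-4,-2] (no change)
  #5 pop 4: in=⊥ → [-4,3] (no change)
  #6 pop 5: in=⊥ → [3,4] (no change)
  #7 pop 6: in=⊥ → [-2,-1] (no change)
  #8 pop 7: in=[-4,4] → [-4,2] (was ⊥); enqueue [3]
  #9 pop 3: in=[-4,2] → [-4,4] (was [-4,-2]); enqueue [0,7]
  #10 pop 0: in=[-4,4] → [-4,0] (no change)
  #11 pop 7: in=[-4,4] → [-4,2] (no change)

Fixpoint:
  val[0] = [-4,0]
  val[1] = [-2,2]
  val[2] = [0,4]
  val[3] = [-4,4]
  val[4] = [-4,3]
  val[5] = [3,4]
  val[6] = [-2,-1]
  val[7] = [-4,2]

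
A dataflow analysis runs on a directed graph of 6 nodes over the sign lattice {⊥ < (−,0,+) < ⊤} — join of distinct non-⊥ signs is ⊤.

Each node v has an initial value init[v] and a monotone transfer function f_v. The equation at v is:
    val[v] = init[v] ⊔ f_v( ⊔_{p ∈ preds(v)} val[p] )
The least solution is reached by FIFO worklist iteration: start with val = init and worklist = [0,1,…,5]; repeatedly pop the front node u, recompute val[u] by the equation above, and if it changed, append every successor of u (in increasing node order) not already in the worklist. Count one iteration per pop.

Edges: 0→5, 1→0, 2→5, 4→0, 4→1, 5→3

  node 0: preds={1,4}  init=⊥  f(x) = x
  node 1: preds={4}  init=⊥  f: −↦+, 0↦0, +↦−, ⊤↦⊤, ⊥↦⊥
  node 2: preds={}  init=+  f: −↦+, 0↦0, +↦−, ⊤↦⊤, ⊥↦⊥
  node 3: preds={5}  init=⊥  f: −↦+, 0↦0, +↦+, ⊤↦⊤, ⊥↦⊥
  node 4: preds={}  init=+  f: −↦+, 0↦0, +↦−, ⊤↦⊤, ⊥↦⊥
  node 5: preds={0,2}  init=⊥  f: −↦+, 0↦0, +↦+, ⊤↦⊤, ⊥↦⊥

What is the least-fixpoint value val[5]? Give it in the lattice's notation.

Worklist (10 pops):
  #1 pop 0: in=+ → + (was ⊥); enqueue []
  #2 pop 1: in=+ → − (was ⊥); enqueue [0]
  #3 pop 2: in=⊥ → + (no change)
  #4 pop 3: in=⊥ → ⊥ (no change)
  #5 pop 4: in=⊥ → + (no change)
  #6 pop 5: in=+ → + (was ⊥); enqueue [3]
  #7 pop 0: in=⊤ → ⊤ (was +); enqueue [5]
  #8 pop 3: in=+ → + (was ⊥); enqueue []
  #9 pop 5: in=⊤ → ⊤ (was +); enqueue [3]
  #10 pop 3: in=⊤ → ⊤ (was +); enqueue []

Fixpoint:
  val[0] = ⊤
  val[1] = −
  val[2] = +
  val[3] = ⊤
  val[4] = +
  val[5] = ⊤

⊤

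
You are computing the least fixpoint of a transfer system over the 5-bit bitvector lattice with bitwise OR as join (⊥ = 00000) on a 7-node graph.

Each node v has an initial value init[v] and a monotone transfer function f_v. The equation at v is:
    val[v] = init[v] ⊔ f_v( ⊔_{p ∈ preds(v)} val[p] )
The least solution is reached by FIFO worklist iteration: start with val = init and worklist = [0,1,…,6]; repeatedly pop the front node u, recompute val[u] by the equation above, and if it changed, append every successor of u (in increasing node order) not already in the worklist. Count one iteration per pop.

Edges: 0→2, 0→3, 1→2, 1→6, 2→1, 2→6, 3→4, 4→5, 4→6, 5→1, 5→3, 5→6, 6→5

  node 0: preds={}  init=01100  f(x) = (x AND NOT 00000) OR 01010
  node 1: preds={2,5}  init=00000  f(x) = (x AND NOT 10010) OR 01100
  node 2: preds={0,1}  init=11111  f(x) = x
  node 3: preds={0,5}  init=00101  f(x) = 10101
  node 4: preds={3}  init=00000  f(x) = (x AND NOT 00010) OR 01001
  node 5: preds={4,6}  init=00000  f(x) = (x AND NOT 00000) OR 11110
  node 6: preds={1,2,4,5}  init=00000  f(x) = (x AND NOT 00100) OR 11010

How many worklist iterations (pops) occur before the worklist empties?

Trace (10 dequeues):
  [1] u=0 | in 00000 | out 01110 | prev 01100 | push {}
  [2] u=1 | in 11111 | out 01101 | prev 00000 | push {}
  [3] u=2 | in 01111 | out 11111 | ==
  [4] u=3 | in 01110 | out 10101 | prev 00101 | push {}
  [5] u=4 | in 10101 | out 11101 | prev 00000 | push {}
  [6] u=5 | in 11101 | out 11111 | prev 00000 | push {1,3}
  [7] u=6 | in 11111 | out 11011 | prev 00000 | push {5}
  [8] u=1 | in 11111 | out 01101 | ==
  [9] u=3 | in 11111 | out 10101 | ==
  [10] u=5 | in 11111 | out 11111 | ==

Converged values:
  [0] 01110
  [1] 01101
  [2] 11111
  [3] 10101
  [4] 11101
  [5] 11111
  [6] 11011

10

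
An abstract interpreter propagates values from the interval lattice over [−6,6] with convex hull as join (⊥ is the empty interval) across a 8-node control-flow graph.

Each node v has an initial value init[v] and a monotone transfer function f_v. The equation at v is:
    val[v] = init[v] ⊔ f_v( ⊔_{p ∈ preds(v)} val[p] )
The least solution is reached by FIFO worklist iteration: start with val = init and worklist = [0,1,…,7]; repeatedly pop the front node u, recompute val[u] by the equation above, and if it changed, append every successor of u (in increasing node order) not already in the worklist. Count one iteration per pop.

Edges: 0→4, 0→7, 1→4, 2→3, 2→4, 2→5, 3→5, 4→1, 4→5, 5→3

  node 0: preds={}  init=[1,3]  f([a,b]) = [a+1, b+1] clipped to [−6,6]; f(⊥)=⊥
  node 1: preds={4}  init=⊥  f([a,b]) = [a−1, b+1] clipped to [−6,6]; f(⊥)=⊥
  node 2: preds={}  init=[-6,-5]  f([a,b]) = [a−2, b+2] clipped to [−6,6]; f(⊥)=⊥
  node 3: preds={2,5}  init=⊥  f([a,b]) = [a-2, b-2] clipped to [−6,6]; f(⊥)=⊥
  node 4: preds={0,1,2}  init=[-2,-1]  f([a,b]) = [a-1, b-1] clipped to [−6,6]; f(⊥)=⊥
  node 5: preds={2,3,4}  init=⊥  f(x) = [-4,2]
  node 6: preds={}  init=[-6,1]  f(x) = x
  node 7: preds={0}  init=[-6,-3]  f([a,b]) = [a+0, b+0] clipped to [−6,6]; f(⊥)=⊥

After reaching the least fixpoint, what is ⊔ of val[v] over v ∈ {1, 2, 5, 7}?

[-6,3]

Worklist (12 pops):
  #1 pop 0: in=⊥ → [1,3] (no change)
  #2 pop 1: in=[-2,-1] → [-3,0] (was ⊥); enqueue []
  #3 pop 2: in=⊥ → [-6,-5] (no change)
  #4 pop 3: in=[-6,-5] → [-6,-6] (was ⊥); enqueue []
  #5 pop 4: in=[-6,3] → [-6,2] (was [-2,-1]); enqueue [1]
  #6 pop 5: in=[-6,2] → [-4,2] (was ⊥); enqueue [3]
  #7 pop 6: in=⊥ → [-6,1] (no change)
  #8 pop 7: in=[1,3] → [-6,3] (was [-6,-3]); enqueue []
  #9 pop 1: in=[-6,2] → [-6,3] (was [-3,0]); enqueue [4]
  #10 pop 3: in=[-6,2] → [-6,0] (was [-6,-6]); enqueue [5]
  #11 pop 4: in=[-6,3] → [-6,2] (no change)
  #12 pop 5: in=[-6,2] → [-4,2] (no change)

Fixpoint:
  val[0] = [1,3]
  val[1] = [-6,3]
  val[2] = [-6,-5]
  val[3] = [-6,0]
  val[4] = [-6,2]
  val[5] = [-4,2]
  val[6] = [-6,1]
  val[7] = [-6,3]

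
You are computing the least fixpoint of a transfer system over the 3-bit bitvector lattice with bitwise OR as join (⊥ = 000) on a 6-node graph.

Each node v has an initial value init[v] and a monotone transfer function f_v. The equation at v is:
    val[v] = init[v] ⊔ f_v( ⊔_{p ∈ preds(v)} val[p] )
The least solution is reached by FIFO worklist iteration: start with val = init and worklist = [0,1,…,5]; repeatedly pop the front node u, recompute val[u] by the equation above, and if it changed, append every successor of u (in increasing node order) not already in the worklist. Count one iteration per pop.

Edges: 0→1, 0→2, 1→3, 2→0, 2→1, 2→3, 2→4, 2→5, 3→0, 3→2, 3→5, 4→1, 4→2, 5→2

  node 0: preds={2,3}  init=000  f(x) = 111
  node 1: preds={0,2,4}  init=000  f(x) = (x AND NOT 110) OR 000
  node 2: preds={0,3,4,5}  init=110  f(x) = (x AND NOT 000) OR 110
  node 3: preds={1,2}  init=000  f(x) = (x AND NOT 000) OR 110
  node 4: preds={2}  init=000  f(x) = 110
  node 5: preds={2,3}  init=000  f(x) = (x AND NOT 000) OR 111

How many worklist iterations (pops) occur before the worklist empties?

Worklist (9 pops):
  #1 pop 0: in=110 → 111 (was 000); enqueue []
  #2 pop 1: in=111 → 001 (was 000); enqueue []
  #3 pop 2: in=111 → 111 (was 110); enqueue [0,1]
  #4 pop 3: in=111 → 111 (was 000); enqueue [2]
  #5 pop 4: in=111 → 110 (was 000); enqueue []
  #6 pop 5: in=111 → 111 (was 000); enqueue []
  #7 pop 0: in=111 → 111 (no change)
  #8 pop 1: in=111 → 001 (no change)
  #9 pop 2: in=111 → 111 (no change)

Fixpoint:
  val[0] = 111
  val[1] = 001
  val[2] = 111
  val[3] = 111
  val[4] = 110
  val[5] = 111

9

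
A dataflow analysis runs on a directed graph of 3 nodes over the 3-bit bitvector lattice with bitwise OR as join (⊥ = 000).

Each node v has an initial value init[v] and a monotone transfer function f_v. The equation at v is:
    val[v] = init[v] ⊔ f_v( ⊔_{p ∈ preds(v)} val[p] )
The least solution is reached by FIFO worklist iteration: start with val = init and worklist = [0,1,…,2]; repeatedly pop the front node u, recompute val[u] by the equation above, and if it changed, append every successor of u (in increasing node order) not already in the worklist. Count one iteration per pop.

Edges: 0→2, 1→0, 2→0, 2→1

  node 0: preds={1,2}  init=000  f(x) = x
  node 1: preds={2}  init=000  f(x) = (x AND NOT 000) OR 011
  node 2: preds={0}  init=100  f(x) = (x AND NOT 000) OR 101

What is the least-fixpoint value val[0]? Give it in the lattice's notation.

111

Worklist (8 pops):
  #1 pop 0: in=100 → 100 (was 000); enqueue []
  #2 pop 1: in=100 → 111 (was 000); enqueue [0]
  #3 pop 2: in=100 → 101 (was 100); enqueue [1]
  #4 pop 0: in=111 → 111 (was 100); enqueue [2]
  #5 pop 1: in=101 → 111 (no change)
  #6 pop 2: in=111 → 111 (was 101); enqueue [0,1]
  #7 pop 0: in=111 → 111 (no change)
  #8 pop 1: in=111 → 111 (no change)

Fixpoint:
  val[0] = 111
  val[1] = 111
  val[2] = 111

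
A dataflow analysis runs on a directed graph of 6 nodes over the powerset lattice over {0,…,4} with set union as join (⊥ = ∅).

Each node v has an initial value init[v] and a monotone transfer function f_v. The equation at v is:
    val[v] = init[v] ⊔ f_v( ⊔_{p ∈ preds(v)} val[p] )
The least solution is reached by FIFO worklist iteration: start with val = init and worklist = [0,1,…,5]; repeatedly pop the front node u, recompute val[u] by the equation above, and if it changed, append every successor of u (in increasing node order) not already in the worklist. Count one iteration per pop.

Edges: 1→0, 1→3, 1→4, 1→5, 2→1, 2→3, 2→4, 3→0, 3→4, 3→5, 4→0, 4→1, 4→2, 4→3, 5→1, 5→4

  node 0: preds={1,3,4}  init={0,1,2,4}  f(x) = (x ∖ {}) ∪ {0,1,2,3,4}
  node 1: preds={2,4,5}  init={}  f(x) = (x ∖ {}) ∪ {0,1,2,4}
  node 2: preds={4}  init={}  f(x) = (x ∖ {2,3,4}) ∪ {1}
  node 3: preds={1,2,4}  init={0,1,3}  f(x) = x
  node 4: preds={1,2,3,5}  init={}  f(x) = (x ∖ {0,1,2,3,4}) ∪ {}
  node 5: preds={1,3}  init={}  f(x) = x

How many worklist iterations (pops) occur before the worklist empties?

Trace (12 dequeues):
  [1] u=0 | in {0,1,3} | out {0,1,2,3,4} | prev {0,1,2,4} | push {}
  [2] u=1 | in {} | out {0,1,2,4} | prev {} | push {0}
  [3] u=2 | in {} | out {1} | prev {} | push {1}
  [4] u=3 | in {0,1,2,4} | out {0,1,2,3,4} | prev {0,1,3} | push {}
  [5] u=4 | in {0,1,2,3,4} | out {} | ==
  [6] u=5 | in {0,1,2,3,4} | out {0,1,2,3,4} | prev {} | push {4}
  [7] u=0 | in {0,1,2,3,4} | out {0,1,2,3,4} | ==
  [8] u=1 | in {0,1,2,3,4} | out {0,1,2,3,4} | prev {0,1,2,4} | push {0,3,5}
  [9] u=4 | in {0,1,2,3,4} | out {} | ==
  [10] u=0 | in {0,1,2,3,4} | out {0,1,2,3,4} | ==
  [11] u=3 | in {0,1,2,3,4} | out {0,1,2,3,4} | ==
  [12] u=5 | in {0,1,2,3,4} | out {0,1,2,3,4} | ==

Converged values:
  [0] {0,1,2,3,4}
  [1] {0,1,2,3,4}
  [2] {1}
  [3] {0,1,2,3,4}
  [4] {}
  [5] {0,1,2,3,4}

12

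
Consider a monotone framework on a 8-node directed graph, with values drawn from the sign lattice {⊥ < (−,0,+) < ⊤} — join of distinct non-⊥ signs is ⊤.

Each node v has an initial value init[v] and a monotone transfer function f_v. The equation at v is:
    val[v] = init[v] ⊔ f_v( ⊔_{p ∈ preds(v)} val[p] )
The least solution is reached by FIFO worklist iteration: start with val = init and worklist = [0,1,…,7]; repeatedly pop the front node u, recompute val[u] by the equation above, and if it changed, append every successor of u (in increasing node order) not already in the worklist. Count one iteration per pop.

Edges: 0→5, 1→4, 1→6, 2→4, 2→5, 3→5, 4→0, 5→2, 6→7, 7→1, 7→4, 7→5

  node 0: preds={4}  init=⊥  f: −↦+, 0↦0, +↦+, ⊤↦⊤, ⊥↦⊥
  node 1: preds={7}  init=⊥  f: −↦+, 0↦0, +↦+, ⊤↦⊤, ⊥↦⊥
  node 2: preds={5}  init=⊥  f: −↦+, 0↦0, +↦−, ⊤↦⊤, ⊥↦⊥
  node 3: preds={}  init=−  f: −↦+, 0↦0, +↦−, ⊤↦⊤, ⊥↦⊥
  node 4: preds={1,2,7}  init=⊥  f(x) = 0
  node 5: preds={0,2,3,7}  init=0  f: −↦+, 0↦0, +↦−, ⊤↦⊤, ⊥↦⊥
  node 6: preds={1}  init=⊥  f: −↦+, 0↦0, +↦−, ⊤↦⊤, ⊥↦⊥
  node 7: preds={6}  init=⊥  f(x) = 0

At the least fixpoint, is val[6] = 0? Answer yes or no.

Worklist (15 pops):
  #1 pop 0: in=⊥ → ⊥ (no change)
  #2 pop 1: in=⊥ → ⊥ (no change)
  #3 pop 2: in=0 → 0 (was ⊥); enqueue []
  #4 pop 3: in=⊥ → − (no change)
  #5 pop 4: in=0 → 0 (was ⊥); enqueue [0]
  #6 pop 5: in=⊤ → ⊤ (was 0); enqueue [2]
  #7 pop 6: in=⊥ → ⊥ (no change)
  #8 pop 7: in=⊥ → 0 (was ⊥); enqueue [1,4,5]
  #9 pop 0: in=0 → 0 (was ⊥); enqueue []
  #10 pop 2: in=⊤ → ⊤ (was 0); enqueue []
  #11 pop 1: in=0 → 0 (was ⊥); enqueue [6]
  #12 pop 4: in=⊤ → 0 (no change)
  #13 pop 5: in=⊤ → ⊤ (no change)
  #14 pop 6: in=0 → 0 (was ⊥); enqueue [7]
  #15 pop 7: in=0 → 0 (no change)

Fixpoint:
  val[0] = 0
  val[1] = 0
  val[2] = ⊤
  val[3] = −
  val[4] = 0
  val[5] = ⊤
  val[6] = 0
  val[7] = 0

yes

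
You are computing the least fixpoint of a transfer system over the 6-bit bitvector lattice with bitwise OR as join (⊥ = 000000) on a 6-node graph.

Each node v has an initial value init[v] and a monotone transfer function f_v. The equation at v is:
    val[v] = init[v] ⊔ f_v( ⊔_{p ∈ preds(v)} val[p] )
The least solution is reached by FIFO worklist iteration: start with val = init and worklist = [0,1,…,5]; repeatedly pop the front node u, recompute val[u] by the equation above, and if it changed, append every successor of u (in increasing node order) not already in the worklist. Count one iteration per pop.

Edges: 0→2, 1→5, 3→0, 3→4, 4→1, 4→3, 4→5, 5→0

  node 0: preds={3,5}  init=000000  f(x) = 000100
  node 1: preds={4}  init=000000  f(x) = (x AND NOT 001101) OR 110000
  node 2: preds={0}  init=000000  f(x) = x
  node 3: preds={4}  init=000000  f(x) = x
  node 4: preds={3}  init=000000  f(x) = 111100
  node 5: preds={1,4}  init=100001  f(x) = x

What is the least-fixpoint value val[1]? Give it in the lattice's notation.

Worklist (10 pops):
  #1 pop 0: in=100001 → 000100 (was 000000); enqueue []
  #2 pop 1: in=000000 → 110000 (was 000000); enqueue []
  #3 pop 2: in=000100 → 000100 (was 000000); enqueue []
  #4 pop 3: in=000000 → 000000 (no change)
  #5 pop 4: in=000000 → 111100 (was 000000); enqueue [1,3]
  #6 pop 5: in=111100 → 111101 (was 100001); enqueue [0]
  #7 pop 1: in=111100 → 110000 (no change)
  #8 pop 3: in=111100 → 111100 (was 000000); enqueue [4]
  #9 pop 0: in=111101 → 000100 (no change)
  #10 pop 4: in=111100 → 111100 (no change)

Fixpoint:
  val[0] = 000100
  val[1] = 110000
  val[2] = 000100
  val[3] = 111100
  val[4] = 111100
  val[5] = 111101

110000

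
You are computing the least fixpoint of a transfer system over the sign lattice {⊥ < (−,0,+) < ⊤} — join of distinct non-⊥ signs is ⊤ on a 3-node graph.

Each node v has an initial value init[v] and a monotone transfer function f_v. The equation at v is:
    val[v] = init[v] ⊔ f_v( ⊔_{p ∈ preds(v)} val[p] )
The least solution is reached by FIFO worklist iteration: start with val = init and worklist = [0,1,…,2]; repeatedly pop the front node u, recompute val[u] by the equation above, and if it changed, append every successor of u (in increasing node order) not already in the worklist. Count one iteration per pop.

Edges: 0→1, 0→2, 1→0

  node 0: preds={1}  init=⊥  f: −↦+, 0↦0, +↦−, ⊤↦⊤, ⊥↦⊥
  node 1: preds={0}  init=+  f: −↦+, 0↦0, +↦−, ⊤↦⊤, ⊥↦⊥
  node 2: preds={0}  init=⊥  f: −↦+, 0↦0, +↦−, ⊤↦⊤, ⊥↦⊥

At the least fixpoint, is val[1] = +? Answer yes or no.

Worklist (3 pops):
  #1 pop 0: in=+ → − (was ⊥); enqueue []
  #2 pop 1: in=− → + (no change)
  #3 pop 2: in=− → + (was ⊥); enqueue []

Fixpoint:
  val[0] = −
  val[1] = +
  val[2] = +

yes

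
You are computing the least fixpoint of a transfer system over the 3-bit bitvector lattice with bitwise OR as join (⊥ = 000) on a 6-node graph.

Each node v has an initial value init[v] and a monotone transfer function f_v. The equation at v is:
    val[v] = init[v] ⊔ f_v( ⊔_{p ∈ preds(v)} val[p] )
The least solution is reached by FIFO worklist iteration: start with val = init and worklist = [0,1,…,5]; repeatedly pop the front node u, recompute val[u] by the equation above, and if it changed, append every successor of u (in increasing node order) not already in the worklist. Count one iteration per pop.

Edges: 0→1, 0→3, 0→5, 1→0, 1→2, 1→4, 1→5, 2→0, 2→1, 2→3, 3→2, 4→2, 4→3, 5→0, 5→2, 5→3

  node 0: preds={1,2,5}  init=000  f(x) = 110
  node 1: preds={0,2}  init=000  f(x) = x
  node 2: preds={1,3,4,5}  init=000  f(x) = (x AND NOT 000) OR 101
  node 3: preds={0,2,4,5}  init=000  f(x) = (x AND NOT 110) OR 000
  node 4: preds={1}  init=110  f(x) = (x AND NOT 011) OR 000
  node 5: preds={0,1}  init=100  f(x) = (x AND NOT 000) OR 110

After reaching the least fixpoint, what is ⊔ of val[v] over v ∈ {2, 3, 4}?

111

Worklist (16 pops):
  #1 pop 0: in=100 → 110 (was 000); enqueue []
  #2 pop 1: in=110 → 110 (was 000); enqueue [0]
  #3 pop 2: in=110 → 111 (was 000); enqueue [1]
  #4 pop 3: in=111 → 001 (was 000); enqueue [2]
  #5 pop 4: in=110 → 110 (no change)
  #6 pop 5: in=110 → 110 (was 100); enqueue [3]
  #7 pop 0: in=111 → 110 (no change)
  #8 pop 1: in=111 → 111 (was 110); enqueue [0,4,5]
  #9 pop 2: in=111 → 111 (no change)
  #10 pop 3: in=111 → 001 (no change)
  #11 pop 0: in=111 → 110 (no change)
  #12 pop 4: in=111 → 110 (no change)
  #13 pop 5: in=111 → 111 (was 110); enqueue [0,2,3]
  #14 pop 0: in=111 → 110 (no change)
  #15 pop 2: in=111 → 111 (no change)
  #16 pop 3: in=111 → 001 (no change)

Fixpoint:
  val[0] = 110
  val[1] = 111
  val[2] = 111
  val[3] = 001
  val[4] = 110
  val[5] = 111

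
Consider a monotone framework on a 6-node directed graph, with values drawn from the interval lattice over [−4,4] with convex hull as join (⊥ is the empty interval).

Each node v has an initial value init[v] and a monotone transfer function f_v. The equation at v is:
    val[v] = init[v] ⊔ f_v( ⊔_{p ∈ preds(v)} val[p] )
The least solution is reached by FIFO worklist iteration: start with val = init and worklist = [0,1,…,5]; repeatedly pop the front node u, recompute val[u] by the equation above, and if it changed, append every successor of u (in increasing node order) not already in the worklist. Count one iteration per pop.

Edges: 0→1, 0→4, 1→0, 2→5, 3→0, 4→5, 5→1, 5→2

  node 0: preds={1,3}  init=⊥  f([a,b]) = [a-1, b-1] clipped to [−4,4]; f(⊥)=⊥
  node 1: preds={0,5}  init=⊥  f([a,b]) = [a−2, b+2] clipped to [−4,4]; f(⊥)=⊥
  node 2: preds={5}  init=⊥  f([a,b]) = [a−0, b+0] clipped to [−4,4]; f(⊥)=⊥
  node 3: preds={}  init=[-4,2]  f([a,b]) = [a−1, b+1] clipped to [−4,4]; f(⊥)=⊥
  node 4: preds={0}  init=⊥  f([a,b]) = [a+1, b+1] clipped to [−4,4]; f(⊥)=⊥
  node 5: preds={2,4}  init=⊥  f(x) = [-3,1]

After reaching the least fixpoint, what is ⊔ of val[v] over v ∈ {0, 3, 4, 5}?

[-4,4]

Worklist (15 pops):
  #1 pop 0: in=[-4,2] → [-4,1] (was ⊥); enqueue []
  #2 pop 1: in=[-4,1] → [-4,3] (was ⊥); enqueue [0]
  #3 pop 2: in=⊥ → ⊥ (no change)
  #4 pop 3: in=⊥ → [-4,2] (no change)
  #5 pop 4: in=[-4,1] → [-3,2] (was ⊥); enqueue []
  #6 pop 5: in=[-3,2] → [-3,1] (was ⊥); enqueue [1,2]
  #7 pop 0: in=[-4,3] → [-4,2] (was [-4,1]); enqueue [4]
  #8 pop 1: in=[-4,2] → [-4,4] (was [-4,3]); enqueue [0]
  #9 pop 2: in=[-3,1] → [-3,1] (was ⊥); enqueue [5]
  #10 pop 4: in=[-4,2] → [-3,3] (was [-3,2]); enqueue []
  #11 pop 0: in=[-4,4] → [-4,3] (was [-4,2]); enqueue [1,4]
  #12 pop 5: in=[-3,3] → [-3,1] (no change)
  #13 pop 1: in=[-4,3] → [-4,4] (no change)
  #14 pop 4: in=[-4,3] → [-3,4] (was [-3,3]); enqueue [5]
  #15 pop 5: in=[-3,4] → [-3,1] (no change)

Fixpoint:
  val[0] = [-4,3]
  val[1] = [-4,4]
  val[2] = [-3,1]
  val[3] = [-4,2]
  val[4] = [-3,4]
  val[5] = [-3,1]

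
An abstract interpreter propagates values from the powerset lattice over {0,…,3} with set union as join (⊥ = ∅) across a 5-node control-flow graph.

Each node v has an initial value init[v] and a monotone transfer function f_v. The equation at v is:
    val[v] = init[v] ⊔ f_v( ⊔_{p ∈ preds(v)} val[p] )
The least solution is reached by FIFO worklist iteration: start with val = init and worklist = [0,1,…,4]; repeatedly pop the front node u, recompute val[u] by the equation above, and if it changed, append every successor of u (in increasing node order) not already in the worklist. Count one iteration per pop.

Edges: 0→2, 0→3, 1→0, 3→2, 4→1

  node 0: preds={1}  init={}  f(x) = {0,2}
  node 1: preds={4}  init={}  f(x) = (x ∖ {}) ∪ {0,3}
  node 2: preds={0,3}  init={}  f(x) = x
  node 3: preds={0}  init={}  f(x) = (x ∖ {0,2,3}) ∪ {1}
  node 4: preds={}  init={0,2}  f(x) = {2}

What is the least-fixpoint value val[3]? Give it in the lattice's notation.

{1}

Iteration log — 7 steps:
  step 1. node 0  ⊔preds={}  new={0,2}  old={}  +wl: 
  step 2. node 1  ⊔preds={0,2}  new={0,2,3}  old={}  +wl: 0
  step 3. node 2  ⊔preds={0,2}  new={0,2}  old={}  +wl: 
  step 4. node 3  ⊔preds={0,2}  new={1}  old={}  +wl: 2
  step 5. node 4  ⊔preds={}  new={0,2}  stable
  step 6. node 0  ⊔preds={0,2,3}  new={0,2}  stable
  step 7. node 2  ⊔preds={0,1,2}  new={0,1,2}  old={0,2}  +wl: 

Least fixpoint reached:
  node 0: {0,2}
  node 1: {0,2,3}
  node 2: {0,1,2}
  node 3: {1}
  node 4: {0,2}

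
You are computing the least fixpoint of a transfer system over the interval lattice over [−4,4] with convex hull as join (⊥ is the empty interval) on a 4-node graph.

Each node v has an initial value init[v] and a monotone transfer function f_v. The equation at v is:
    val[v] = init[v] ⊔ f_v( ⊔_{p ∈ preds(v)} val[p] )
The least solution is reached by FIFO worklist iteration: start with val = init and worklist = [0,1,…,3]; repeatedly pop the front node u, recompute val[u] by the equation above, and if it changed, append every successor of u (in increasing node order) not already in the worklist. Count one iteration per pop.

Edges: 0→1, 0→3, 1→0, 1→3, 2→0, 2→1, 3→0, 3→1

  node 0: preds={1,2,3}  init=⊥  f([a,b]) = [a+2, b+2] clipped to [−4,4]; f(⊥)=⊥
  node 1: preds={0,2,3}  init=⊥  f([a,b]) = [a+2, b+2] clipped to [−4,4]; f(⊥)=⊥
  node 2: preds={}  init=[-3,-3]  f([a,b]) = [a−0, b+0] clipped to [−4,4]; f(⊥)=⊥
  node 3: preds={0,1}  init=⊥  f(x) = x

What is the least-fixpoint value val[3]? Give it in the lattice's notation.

Iteration log — 10 steps:
  step 1. node 0  ⊔preds=[-3,-3]  new=[-1,-1]  old=⊥  +wl: 
  step 2. node 1  ⊔preds=[-3,-1]  new=[-1,1]  old=⊥  +wl: 0
  step 3. node 2  ⊔preds=⊥  new=[-3,-3]  stable
  step 4. node 3  ⊔preds=[-1,1]  new=[-1,1]  old=⊥  +wl: 1
  step 5. node 0  ⊔preds=[-3,1]  new=[-1,3]  old=[-1,-1]  +wl: 3
  step 6. node 1  ⊔preds=[-3,3]  new=[-1,4]  old=[-1,1]  +wl: 0
  step 7. node 3  ⊔preds=[-1,4]  new=[-1,4]  old=[-1,1]  +wl: 1
  step 8. node 0  ⊔preds=[-3,4]  new=[-1,4]  old=[-1,3]  +wl: 3
  step 9. node 1  ⊔preds=[-3,4]  new=[-1,4]  stable
  step 10. node 3  ⊔preds=[-1,4]  new=[-1,4]  stable

Least fixpoint reached:
  node 0: [-1,4]
  node 1: [-1,4]
  node 2: [-3,-3]
  node 3: [-1,4]

[-1,4]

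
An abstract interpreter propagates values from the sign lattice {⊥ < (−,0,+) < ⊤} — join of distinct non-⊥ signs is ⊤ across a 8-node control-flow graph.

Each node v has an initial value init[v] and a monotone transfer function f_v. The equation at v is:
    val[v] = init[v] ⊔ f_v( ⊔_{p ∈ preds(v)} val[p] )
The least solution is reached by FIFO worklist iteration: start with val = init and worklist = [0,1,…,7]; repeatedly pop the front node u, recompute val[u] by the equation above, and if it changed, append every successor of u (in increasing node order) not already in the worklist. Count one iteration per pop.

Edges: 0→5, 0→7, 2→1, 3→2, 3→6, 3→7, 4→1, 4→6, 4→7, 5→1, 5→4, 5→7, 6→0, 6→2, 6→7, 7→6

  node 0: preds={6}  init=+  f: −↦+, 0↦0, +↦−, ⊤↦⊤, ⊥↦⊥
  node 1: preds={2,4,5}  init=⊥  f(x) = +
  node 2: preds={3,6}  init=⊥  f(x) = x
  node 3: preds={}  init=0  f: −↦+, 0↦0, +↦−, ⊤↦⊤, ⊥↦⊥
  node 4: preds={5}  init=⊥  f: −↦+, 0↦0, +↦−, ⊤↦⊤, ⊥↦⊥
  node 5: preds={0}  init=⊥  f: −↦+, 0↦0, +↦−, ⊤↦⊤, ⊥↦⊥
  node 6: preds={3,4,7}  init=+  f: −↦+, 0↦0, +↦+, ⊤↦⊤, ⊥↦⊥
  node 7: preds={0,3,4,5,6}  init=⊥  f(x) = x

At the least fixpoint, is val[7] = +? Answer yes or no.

no

Iteration log — 15 steps:
  step 1. node 0  ⊔preds=+  new=⊤  old=+  +wl: 
  step 2. node 1  ⊔preds=⊥  new=+  old=⊥  +wl: 
  step 3. node 2  ⊔preds=⊤  new=⊤  old=⊥  +wl: 1
  step 4. node 3  ⊔preds=⊥  new=0  stable
  step 5. node 4  ⊔preds=⊥  new=⊥  stable
  step 6. node 5  ⊔preds=⊤  new=⊤  old=⊥  +wl: 4
  step 7. node 6  ⊔preds=0  new=⊤  old=+  +wl: 0,2
  step 8. node 7  ⊔preds=⊤  new=⊤  old=⊥  +wl: 6
  step 9. node 1  ⊔preds=⊤  new=+  stable
  step 10. node 4  ⊔preds=⊤  new=⊤  old=⊥  +wl: 1,7
  step 11. node 0  ⊔preds=⊤  new=⊤  stable
  step 12. node 2  ⊔preds=⊤  new=⊤  stable
  step 13. node 6  ⊔preds=⊤  new=⊤  stable
  step 14. node 1  ⊔preds=⊤  new=+  stable
  step 15. node 7  ⊔preds=⊤  new=⊤  stable

Least fixpoint reached:
  node 0: ⊤
  node 1: +
  node 2: ⊤
  node 3: 0
  node 4: ⊤
  node 5: ⊤
  node 6: ⊤
  node 7: ⊤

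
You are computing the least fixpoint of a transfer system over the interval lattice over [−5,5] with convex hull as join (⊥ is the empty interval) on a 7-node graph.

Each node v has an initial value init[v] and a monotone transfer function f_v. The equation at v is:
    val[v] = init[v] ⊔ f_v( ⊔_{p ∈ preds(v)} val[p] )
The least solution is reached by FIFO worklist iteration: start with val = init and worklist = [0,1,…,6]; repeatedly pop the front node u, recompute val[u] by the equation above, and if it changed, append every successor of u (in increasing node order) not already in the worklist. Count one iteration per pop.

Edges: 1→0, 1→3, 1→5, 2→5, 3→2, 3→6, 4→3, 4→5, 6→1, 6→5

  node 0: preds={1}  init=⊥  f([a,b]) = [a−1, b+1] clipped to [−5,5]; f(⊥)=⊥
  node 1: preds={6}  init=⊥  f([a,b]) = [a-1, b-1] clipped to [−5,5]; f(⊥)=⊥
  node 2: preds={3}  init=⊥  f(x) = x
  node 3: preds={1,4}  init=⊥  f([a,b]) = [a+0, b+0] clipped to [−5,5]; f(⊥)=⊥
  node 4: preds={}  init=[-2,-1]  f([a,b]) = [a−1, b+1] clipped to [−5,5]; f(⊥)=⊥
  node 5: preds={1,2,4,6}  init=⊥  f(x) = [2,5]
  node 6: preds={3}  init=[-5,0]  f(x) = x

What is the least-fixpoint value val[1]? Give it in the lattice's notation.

[-5,-1]

Iteration log — 10 steps:
  step 1. node 0  ⊔preds=⊥  new=⊥  stable
  step 2. node 1  ⊔preds=[-5,0]  new=[-5,-1]  old=⊥  +wl: 0
  step 3. node 2  ⊔preds=⊥  new=⊥  stable
  step 4. node 3  ⊔preds=[-5,-1]  new=[-5,-1]  old=⊥  +wl: 2
  step 5. node 4  ⊔preds=⊥  new=[-2,-1]  stable
  step 6. node 5  ⊔preds=[-5,0]  new=[2,5]  old=⊥  +wl: 
  step 7. node 6  ⊔preds=[-5,-1]  new=[-5,0]  stable
  step 8. node 0  ⊔preds=[-5,-1]  new=[-5,0]  old=⊥  +wl: 
  step 9. node 2  ⊔preds=[-5,-1]  new=[-5,-1]  old=⊥  +wl: 5
  step 10. node 5  ⊔preds=[-5,0]  new=[2,5]  stable

Least fixpoint reached:
  node 0: [-5,0]
  node 1: [-5,-1]
  node 2: [-5,-1]
  node 3: [-5,-1]
  node 4: [-2,-1]
  node 5: [2,5]
  node 6: [-5,0]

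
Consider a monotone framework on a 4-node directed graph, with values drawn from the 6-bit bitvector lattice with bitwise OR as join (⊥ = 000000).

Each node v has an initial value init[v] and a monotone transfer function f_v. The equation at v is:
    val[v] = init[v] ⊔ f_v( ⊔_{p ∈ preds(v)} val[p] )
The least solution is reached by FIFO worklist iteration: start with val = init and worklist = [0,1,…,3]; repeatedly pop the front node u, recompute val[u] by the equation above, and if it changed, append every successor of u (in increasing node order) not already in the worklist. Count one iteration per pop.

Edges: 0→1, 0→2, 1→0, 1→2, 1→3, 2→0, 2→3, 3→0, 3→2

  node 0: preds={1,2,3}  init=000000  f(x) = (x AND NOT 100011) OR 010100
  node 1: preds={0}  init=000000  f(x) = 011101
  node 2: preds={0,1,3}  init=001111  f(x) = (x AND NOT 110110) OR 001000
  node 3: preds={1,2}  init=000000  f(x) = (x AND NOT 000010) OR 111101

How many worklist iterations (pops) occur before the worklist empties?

Worklist (6 pops):
  #1 pop 0: in=001111 → 011100 (was 000000); enqueue []
  #2 pop 1: in=011100 → 011101 (was 000000); enqueue [0]
  #3 pop 2: in=011101 → 001111 (no change)
  #4 pop 3: in=011111 → 111101 (was 000000); enqueue [2]
  #5 pop 0: in=111111 → 011100 (no change)
  #6 pop 2: in=111101 → 001111 (no change)

Fixpoint:
  val[0] = 011100
  val[1] = 011101
  val[2] = 001111
  val[3] = 111101

6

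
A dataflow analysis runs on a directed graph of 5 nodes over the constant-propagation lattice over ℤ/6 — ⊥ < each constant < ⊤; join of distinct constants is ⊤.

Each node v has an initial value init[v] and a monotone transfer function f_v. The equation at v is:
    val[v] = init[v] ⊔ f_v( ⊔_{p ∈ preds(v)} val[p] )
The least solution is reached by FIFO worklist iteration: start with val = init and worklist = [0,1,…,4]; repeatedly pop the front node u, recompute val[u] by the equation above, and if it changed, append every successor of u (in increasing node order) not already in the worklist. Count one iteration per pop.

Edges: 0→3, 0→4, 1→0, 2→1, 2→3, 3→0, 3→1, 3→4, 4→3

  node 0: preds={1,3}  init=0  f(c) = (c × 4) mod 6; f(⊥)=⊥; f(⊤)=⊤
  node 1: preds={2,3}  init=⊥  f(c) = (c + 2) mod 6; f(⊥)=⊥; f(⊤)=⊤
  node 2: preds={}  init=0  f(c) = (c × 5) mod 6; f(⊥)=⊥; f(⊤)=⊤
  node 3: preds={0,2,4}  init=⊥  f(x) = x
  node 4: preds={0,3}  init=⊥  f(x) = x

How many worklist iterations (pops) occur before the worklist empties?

Iteration log — 13 steps:
  step 1. node 0  ⊔preds=⊥  new=0  stable
  step 2. node 1  ⊔preds=0  new=2  old=⊥  +wl: 0
  step 3. node 2  ⊔preds=⊥  new=0  stable
  step 4. node 3  ⊔preds=0  new=0  old=⊥  +wl: 1
  step 5. node 4  ⊔preds=0  new=0  old=⊥  +wl: 3
  step 6. node 0  ⊔preds=⊤  new=⊤  old=0  +wl: 4
  step 7. node 1  ⊔preds=0  new=2  stable
  step 8. node 3  ⊔preds=⊤  new=⊤  old=0  +wl: 0,1
  step 9. node 4  ⊔preds=⊤  new=⊤  old=0  +wl: 3
  step 10. node 0  ⊔preds=⊤  new=⊤  stable
  step 11. node 1  ⊔preds=⊤  new=⊤  old=2  +wl: 0
  step 12. node 3  ⊔preds=⊤  new=⊤  stable
  step 13. node 0  ⊔preds=⊤  new=⊤  stable

Least fixpoint reached:
  node 0: ⊤
  node 1: ⊤
  node 2: 0
  node 3: ⊤
  node 4: ⊤

13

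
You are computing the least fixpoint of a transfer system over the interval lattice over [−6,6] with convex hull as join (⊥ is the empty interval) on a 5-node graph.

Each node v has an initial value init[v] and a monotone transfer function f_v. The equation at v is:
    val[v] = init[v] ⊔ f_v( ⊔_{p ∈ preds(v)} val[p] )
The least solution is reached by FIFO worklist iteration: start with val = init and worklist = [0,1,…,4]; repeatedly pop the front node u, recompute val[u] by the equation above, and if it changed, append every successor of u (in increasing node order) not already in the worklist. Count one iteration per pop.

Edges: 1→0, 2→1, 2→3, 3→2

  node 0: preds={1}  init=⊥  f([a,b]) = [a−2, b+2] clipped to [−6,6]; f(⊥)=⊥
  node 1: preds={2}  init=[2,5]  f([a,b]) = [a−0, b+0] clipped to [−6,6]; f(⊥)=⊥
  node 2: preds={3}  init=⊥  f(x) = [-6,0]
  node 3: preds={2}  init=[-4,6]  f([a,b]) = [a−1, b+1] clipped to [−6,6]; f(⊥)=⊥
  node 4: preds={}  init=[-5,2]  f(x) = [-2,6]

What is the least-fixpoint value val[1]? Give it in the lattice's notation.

Iteration log — 8 steps:
  step 1. node 0  ⊔preds=[2,5]  new=[0,6]  old=⊥  +wl: 
  step 2. node 1  ⊔preds=⊥  new=[2,5]  stable
  step 3. node 2  ⊔preds=[-4,6]  new=[-6,0]  old=⊥  +wl: 1
  step 4. node 3  ⊔preds=[-6,0]  new=[-6,6]  old=[-4,6]  +wl: 2
  step 5. node 4  ⊔preds=⊥  new=[-5,6]  old=[-5,2]  +wl: 
  step 6. node 1  ⊔preds=[-6,0]  new=[-6,5]  old=[2,5]  +wl: 0
  step 7. node 2  ⊔preds=[-6,6]  new=[-6,0]  stable
  step 8. node 0  ⊔preds=[-6,5]  new=[-6,6]  old=[0,6]  +wl: 

Least fixpoint reached:
  node 0: [-6,6]
  node 1: [-6,5]
  node 2: [-6,0]
  node 3: [-6,6]
  node 4: [-5,6]

[-6,5]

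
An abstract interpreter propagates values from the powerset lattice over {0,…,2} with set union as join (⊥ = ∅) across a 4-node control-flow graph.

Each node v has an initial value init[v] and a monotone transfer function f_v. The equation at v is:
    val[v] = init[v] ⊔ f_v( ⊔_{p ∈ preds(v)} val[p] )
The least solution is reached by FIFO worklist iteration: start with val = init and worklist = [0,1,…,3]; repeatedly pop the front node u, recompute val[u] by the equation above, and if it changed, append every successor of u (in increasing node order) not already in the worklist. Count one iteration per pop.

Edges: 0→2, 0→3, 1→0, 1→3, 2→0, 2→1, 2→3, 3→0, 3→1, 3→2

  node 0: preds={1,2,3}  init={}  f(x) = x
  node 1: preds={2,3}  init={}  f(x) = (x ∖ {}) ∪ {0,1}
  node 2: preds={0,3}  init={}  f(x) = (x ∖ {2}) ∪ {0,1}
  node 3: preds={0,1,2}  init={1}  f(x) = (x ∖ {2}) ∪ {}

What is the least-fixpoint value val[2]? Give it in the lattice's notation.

Iteration log — 8 steps:
  step 1. node 0  ⊔preds={1}  new={1}  old={}  +wl: 
  step 2. node 1  ⊔preds={1}  new={0,1}  old={}  +wl: 0
  step 3. node 2  ⊔preds={1}  new={0,1}  old={}  +wl: 1
  step 4. node 3  ⊔preds={0,1}  new={0,1}  old={1}  +wl: 2
  step 5. node 0  ⊔preds={0,1}  new={0,1}  old={1}  +wl: 3
  step 6. node 1  ⊔preds={0,1}  new={0,1}  stable
  step 7. node 2  ⊔preds={0,1}  new={0,1}  stable
  step 8. node 3  ⊔preds={0,1}  new={0,1}  stable

Least fixpoint reached:
  node 0: {0,1}
  node 1: {0,1}
  node 2: {0,1}
  node 3: {0,1}

{0,1}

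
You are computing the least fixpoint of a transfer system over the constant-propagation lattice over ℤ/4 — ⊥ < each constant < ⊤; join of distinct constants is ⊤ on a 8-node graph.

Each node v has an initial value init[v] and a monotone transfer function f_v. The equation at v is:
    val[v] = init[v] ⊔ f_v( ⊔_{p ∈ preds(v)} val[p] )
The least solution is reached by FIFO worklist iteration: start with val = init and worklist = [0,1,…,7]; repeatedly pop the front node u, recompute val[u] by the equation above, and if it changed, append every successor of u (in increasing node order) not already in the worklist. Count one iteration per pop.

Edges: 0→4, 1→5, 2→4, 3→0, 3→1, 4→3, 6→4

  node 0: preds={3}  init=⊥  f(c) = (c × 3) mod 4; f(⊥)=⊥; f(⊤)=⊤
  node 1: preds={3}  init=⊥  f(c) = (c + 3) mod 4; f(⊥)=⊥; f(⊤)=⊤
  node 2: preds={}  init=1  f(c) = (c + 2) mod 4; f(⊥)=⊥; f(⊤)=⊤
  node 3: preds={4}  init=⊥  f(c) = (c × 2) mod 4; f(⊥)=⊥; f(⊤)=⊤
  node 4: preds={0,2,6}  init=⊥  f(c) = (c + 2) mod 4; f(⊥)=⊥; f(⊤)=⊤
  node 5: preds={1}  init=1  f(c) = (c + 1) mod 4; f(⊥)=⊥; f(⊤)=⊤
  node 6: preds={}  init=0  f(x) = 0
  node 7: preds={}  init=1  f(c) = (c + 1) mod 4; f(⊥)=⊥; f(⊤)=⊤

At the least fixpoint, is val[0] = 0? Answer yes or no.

Worklist (13 pops):
  #1 pop 0: in=⊥ → ⊥ (no change)
  #2 pop 1: in=⊥ → ⊥ (no change)
  #3 pop 2: in=⊥ → 1 (no change)
  #4 pop 3: in=⊥ → ⊥ (no change)
  #5 pop 4: in=⊤ → ⊤ (was ⊥); enqueue [3]
  #6 pop 5: in=⊥ → 1 (no change)
  #7 pop 6: in=⊥ → 0 (no change)
  #8 pop 7: in=⊥ → 1 (no change)
  #9 pop 3: in=⊤ → ⊤ (was ⊥); enqueue [0,1]
  #10 pop 0: in=⊤ → ⊤ (was ⊥); enqueue [4]
  #11 pop 1: in=⊤ → ⊤ (was ⊥); enqueue [5]
  #12 pop 4: in=⊤ → ⊤ (no change)
  #13 pop 5: in=⊤ → ⊤ (was 1); enqueue []

Fixpoint:
  val[0] = ⊤
  val[1] = ⊤
  val[2] = 1
  val[3] = ⊤
  val[4] = ⊤
  val[5] = ⊤
  val[6] = 0
  val[7] = 1

no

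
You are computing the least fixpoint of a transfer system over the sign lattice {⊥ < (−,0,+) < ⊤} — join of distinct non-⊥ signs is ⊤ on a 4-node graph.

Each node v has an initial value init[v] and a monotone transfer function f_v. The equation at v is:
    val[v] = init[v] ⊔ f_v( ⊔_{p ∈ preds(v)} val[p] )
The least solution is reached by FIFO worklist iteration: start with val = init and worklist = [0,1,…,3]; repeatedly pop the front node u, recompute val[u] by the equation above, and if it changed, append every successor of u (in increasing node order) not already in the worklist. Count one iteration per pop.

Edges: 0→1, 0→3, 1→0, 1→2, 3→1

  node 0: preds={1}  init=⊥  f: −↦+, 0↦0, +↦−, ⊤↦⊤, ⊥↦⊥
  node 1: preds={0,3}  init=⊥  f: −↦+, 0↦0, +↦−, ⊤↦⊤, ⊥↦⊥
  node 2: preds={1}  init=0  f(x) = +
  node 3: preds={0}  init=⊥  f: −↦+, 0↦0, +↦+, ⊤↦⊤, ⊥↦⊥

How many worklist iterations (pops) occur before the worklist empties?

4

Trace (4 dequeues):
  [1] u=0 | in ⊥ | out ⊥ | ==
  [2] u=1 | in ⊥ | out ⊥ | ==
  [3] u=2 | in ⊥ | out ⊤ | prev 0 | push {}
  [4] u=3 | in ⊥ | out ⊥ | ==

Converged values:
  [0] ⊥
  [1] ⊥
  [2] ⊤
  [3] ⊥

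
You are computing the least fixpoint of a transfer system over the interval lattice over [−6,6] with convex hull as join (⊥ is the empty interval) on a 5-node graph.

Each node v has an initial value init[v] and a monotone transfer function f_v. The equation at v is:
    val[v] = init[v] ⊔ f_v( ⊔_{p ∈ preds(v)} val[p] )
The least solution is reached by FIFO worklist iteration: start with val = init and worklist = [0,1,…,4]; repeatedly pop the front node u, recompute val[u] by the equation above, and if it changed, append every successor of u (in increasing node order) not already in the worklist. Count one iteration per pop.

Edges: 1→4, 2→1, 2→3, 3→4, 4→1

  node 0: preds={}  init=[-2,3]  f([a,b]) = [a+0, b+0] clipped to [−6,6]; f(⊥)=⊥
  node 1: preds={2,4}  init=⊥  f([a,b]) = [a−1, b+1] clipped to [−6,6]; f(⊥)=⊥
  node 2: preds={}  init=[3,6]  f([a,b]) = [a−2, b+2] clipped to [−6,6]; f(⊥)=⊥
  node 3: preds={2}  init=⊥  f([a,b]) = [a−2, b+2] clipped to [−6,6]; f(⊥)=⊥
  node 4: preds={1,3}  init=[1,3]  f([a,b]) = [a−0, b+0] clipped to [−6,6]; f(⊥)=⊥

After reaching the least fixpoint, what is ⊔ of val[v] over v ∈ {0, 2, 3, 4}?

[-6,6]

Trace (18 dequeues):
  [1] u=0 | in ⊥ | out [-2,3] | ==
  [2] u=1 | in [1,6] | out [0,6] | prev ⊥ | push {}
  [3] u=2 | in ⊥ | out [3,6] | ==
  [4] u=3 | in [3,6] | out [1,6] | prev ⊥ | push {}
  [5] u=4 | in [0,6] | out [0,6] | prev [1,3] | push {1}
  [6] u=1 | in [0,6] | out [-1,6] | prev [0,6] | push {4}
  [7] u=4 | in [-1,6] | out [-1,6] | prev [0,6] | push {1}
  [8] u=1 | in [-1,6] | out [-2,6] | prev [-1,6] | push {4}
  [9] u=4 | in [-2,6] | out [-2,6] | prev [-1,6] | push {1}
  [10] u=1 | in [-2,6] | out [-3,6] | prev [-2,6] | push {4}
  [11] u=4 | in [-3,6] | out [-3,6] | prev [-2,6] | push {1}
  [12] u=1 | in [-3,6] | out [-4,6] | prev [-3,6] | push {4}
  [13] u=4 | in [-4,6] | out [-4,6] | prev [-3,6] | push {1}
  [14] u=1 | in [-4,6] | out [-5,6] | prev [-4,6] | push {4}
  [15] u=4 | in [-5,6] | out [-5,6] | prev [-4,6] | push {1}
  [16] u=1 | in [-5,6] | out [-6,6] | prev [-5,6] | push {4}
  [17] u=4 | in [-6,6] | out [-6,6] | prev [-5,6] | push {1}
  [18] u=1 | in [-6,6] | out [-6,6] | ==

Converged values:
  [0] [-2,3]
  [1] [-6,6]
  [2] [3,6]
  [3] [1,6]
  [4] [-6,6]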